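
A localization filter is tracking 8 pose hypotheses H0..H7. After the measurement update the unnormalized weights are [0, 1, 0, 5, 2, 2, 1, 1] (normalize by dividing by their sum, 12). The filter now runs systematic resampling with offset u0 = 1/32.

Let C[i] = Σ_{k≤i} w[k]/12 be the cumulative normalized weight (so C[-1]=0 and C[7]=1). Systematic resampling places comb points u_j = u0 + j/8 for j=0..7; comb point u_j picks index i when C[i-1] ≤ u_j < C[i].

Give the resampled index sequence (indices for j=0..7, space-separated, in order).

C = [0, 1/12, 1/12, 1/2, 2/3, 5/6, 11/12, 1]
j=0: u_0=1/32 ∈ [0, 1/12) → index 1
j=1: u_1=5/32 ∈ [1/12, 1/2) → index 3
j=2: u_2=9/32 ∈ [1/12, 1/2) → index 3
j=3: u_3=13/32 ∈ [1/12, 1/2) → index 3
j=4: u_4=17/32 ∈ [1/2, 2/3) → index 4
j=5: u_5=21/32 ∈ [1/2, 2/3) → index 4
j=6: u_6=25/32 ∈ [2/3, 5/6) → index 5
j=7: u_7=29/32 ∈ [5/6, 11/12) → index 6

1 3 3 3 4 4 5 6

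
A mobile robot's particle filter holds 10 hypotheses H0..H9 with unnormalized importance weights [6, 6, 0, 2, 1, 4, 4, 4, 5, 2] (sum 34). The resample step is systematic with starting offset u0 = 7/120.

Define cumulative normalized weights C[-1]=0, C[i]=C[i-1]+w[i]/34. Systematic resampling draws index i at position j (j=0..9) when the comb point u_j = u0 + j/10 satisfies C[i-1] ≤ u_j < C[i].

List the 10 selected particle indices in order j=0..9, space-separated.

0 0 1 3 5 5 6 7 8 9

C = [3/17, 6/17, 6/17, 7/17, 15/34, 19/34, 23/34, 27/34, 16/17, 1]
j=0: u_0=7/120 ∈ [0, 3/17) → index 0
j=1: u_1=19/120 ∈ [0, 3/17) → index 0
j=2: u_2=31/120 ∈ [3/17, 6/17) → index 1
j=3: u_3=43/120 ∈ [6/17, 7/17) → index 3
j=4: u_4=11/24 ∈ [15/34, 19/34) → index 5
j=5: u_5=67/120 ∈ [15/34, 19/34) → index 5
j=6: u_6=79/120 ∈ [19/34, 23/34) → index 6
j=7: u_7=91/120 ∈ [23/34, 27/34) → index 7
j=8: u_8=103/120 ∈ [27/34, 16/17) → index 8
j=9: u_9=23/24 ∈ [16/17, 1) → index 9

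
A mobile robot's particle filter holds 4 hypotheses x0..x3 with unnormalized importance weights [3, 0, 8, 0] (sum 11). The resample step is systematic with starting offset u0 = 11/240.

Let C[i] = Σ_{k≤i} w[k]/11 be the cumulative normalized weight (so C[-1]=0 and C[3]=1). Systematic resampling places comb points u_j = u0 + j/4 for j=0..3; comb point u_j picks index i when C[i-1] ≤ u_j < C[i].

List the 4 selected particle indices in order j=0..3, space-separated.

C = [3/11, 3/11, 1, 1]
j=0: u_0=11/240 ∈ [0, 3/11) → index 0
j=1: u_1=71/240 ∈ [3/11, 1) → index 2
j=2: u_2=131/240 ∈ [3/11, 1) → index 2
j=3: u_3=191/240 ∈ [3/11, 1) → index 2

0 2 2 2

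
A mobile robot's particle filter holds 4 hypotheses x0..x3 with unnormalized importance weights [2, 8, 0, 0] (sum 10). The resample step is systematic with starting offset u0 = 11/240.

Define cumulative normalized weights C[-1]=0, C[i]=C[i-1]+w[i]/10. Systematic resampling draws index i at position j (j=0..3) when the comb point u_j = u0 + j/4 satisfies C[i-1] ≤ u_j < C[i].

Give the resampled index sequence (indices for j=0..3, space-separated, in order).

C = [1/5, 1, 1, 1]
j=0: u_0=11/240 ∈ [0, 1/5) → index 0
j=1: u_1=71/240 ∈ [1/5, 1) → index 1
j=2: u_2=131/240 ∈ [1/5, 1) → index 1
j=3: u_3=191/240 ∈ [1/5, 1) → index 1

0 1 1 1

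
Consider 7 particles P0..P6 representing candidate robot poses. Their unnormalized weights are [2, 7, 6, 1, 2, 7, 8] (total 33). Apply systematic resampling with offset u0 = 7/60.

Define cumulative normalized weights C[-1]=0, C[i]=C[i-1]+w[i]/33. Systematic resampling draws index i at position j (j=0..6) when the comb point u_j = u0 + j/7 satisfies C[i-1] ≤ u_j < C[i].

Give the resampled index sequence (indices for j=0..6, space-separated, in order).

C = [2/33, 3/11, 5/11, 16/33, 6/11, 25/33, 1]
j=0: u_0=7/60 ∈ [2/33, 3/11) → index 1
j=1: u_1=109/420 ∈ [2/33, 3/11) → index 1
j=2: u_2=169/420 ∈ [3/11, 5/11) → index 2
j=3: u_3=229/420 ∈ [16/33, 6/11) → index 4
j=4: u_4=289/420 ∈ [6/11, 25/33) → index 5
j=5: u_5=349/420 ∈ [25/33, 1) → index 6
j=6: u_6=409/420 ∈ [25/33, 1) → index 6

1 1 2 4 5 6 6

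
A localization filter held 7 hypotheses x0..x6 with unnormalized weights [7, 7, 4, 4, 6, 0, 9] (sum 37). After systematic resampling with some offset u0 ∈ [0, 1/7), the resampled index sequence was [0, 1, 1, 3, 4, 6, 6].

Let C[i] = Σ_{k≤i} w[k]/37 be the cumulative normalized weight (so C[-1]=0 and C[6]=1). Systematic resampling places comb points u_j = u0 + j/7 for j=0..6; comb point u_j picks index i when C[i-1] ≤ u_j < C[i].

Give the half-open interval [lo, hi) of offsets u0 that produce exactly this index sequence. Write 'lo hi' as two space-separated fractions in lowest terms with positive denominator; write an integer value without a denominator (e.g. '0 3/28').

C = [7/37, 14/37, 18/37, 22/37, 28/37, 28/37, 1]
j=0 picked index 0: u0 ∈ [0, 7/37)
j=1 picked index 1: u0 ∈ [12/259, 61/259)
j=2 picked index 1: u0 ∈ [-25/259, 24/259)
j=3 picked index 3: u0 ∈ [15/259, 43/259)
j=4 picked index 4: u0 ∈ [6/259, 48/259)
j=5 picked index 6: u0 ∈ [11/259, 2/7)
j=6 picked index 6: u0 ∈ [-26/259, 1/7)
intersection: [15/259, 24/259)

15/259 24/259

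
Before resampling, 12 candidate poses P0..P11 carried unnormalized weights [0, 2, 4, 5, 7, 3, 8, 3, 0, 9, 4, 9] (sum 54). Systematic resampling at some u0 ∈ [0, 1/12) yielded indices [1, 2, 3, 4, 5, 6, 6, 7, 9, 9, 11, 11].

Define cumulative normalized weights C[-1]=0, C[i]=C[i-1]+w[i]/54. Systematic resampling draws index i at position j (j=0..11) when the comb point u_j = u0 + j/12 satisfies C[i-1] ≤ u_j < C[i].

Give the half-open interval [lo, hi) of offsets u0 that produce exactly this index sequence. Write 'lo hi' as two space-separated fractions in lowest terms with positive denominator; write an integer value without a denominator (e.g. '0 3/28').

C = [0, 1/27, 1/9, 11/54, 1/3, 7/18, 29/54, 16/27, 16/27, 41/54, 5/6, 1]
j=0 picked index 1: u0 ∈ [0, 1/27)
j=1 picked index 2: u0 ∈ [-5/108, 1/36)
j=2 picked index 3: u0 ∈ [-1/18, 1/27)
j=3 picked index 4: u0 ∈ [-5/108, 1/12)
j=4 picked index 5: u0 ∈ [0, 1/18)
j=5 picked index 6: u0 ∈ [-1/36, 13/108)
j=6 picked index 6: u0 ∈ [-1/9, 1/27)
j=7 picked index 7: u0 ∈ [-5/108, 1/108)
j=8 picked index 9: u0 ∈ [-2/27, 5/54)
j=9 picked index 9: u0 ∈ [-17/108, 1/108)
j=10 picked index 11: u0 ∈ [0, 1/6)
j=11 picked index 11: u0 ∈ [-1/12, 1/12)
intersection: [0, 1/108)

0 1/108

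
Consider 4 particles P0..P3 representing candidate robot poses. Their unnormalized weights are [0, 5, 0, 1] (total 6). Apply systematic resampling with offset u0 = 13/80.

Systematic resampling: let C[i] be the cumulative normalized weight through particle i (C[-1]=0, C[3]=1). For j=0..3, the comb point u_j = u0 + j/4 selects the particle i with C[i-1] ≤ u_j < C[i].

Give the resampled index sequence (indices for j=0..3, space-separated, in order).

C = [0, 5/6, 5/6, 1]
j=0: u_0=13/80 ∈ [0, 5/6) → index 1
j=1: u_1=33/80 ∈ [0, 5/6) → index 1
j=2: u_2=53/80 ∈ [0, 5/6) → index 1
j=3: u_3=73/80 ∈ [5/6, 1) → index 3

1 1 1 3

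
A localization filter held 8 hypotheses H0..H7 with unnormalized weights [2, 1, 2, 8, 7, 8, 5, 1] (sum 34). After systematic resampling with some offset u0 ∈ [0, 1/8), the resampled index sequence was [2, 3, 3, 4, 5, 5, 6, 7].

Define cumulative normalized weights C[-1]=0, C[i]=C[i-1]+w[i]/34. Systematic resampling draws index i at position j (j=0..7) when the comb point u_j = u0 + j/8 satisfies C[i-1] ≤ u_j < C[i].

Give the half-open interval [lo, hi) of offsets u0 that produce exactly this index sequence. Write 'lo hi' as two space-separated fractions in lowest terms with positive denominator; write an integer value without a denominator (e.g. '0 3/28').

C = [1/17, 3/34, 5/34, 13/34, 10/17, 14/17, 33/34, 1]
j=0 picked index 2: u0 ∈ [3/34, 5/34)
j=1 picked index 3: u0 ∈ [3/136, 35/136)
j=2 picked index 3: u0 ∈ [-7/68, 9/68)
j=3 picked index 4: u0 ∈ [1/136, 29/136)
j=4 picked index 5: u0 ∈ [3/34, 11/34)
j=5 picked index 5: u0 ∈ [-5/136, 27/136)
j=6 picked index 6: u0 ∈ [5/68, 15/68)
j=7 picked index 7: u0 ∈ [13/136, 1/8)
intersection: [13/136, 1/8)

13/136 1/8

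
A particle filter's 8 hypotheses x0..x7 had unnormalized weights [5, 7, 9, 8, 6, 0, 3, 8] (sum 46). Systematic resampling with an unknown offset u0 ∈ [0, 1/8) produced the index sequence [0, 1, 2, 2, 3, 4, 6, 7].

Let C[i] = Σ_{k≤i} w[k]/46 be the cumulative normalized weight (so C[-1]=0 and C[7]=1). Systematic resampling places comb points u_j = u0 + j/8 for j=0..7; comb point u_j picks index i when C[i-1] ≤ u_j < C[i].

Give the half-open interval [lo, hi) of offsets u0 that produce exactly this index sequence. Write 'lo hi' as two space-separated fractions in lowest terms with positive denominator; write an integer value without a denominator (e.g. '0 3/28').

C = [5/46, 6/23, 21/46, 29/46, 35/46, 35/46, 19/23, 1]
j=0 picked index 0: u0 ∈ [0, 5/46)
j=1 picked index 1: u0 ∈ [-3/184, 25/184)
j=2 picked index 2: u0 ∈ [1/92, 19/92)
j=3 picked index 2: u0 ∈ [-21/184, 15/184)
j=4 picked index 3: u0 ∈ [-1/23, 3/23)
j=5 picked index 4: u0 ∈ [1/184, 25/184)
j=6 picked index 6: u0 ∈ [1/92, 7/92)
j=7 picked index 7: u0 ∈ [-9/184, 1/8)
intersection: [1/92, 7/92)

1/92 7/92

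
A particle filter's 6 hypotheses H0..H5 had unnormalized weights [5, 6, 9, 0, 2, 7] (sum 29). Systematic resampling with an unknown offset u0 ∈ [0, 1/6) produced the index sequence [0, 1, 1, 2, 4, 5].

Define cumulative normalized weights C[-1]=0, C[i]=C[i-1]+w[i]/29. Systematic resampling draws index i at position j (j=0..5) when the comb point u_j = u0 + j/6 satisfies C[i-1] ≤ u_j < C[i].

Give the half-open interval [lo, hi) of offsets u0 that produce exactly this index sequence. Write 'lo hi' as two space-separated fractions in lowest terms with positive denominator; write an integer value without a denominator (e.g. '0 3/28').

C = [5/29, 11/29, 20/29, 20/29, 22/29, 1]
j=0 picked index 0: u0 ∈ [0, 5/29)
j=1 picked index 1: u0 ∈ [1/174, 37/174)
j=2 picked index 1: u0 ∈ [-14/87, 4/87)
j=3 picked index 2: u0 ∈ [-7/58, 11/58)
j=4 picked index 4: u0 ∈ [2/87, 8/87)
j=5 picked index 5: u0 ∈ [-13/174, 1/6)
intersection: [2/87, 4/87)

2/87 4/87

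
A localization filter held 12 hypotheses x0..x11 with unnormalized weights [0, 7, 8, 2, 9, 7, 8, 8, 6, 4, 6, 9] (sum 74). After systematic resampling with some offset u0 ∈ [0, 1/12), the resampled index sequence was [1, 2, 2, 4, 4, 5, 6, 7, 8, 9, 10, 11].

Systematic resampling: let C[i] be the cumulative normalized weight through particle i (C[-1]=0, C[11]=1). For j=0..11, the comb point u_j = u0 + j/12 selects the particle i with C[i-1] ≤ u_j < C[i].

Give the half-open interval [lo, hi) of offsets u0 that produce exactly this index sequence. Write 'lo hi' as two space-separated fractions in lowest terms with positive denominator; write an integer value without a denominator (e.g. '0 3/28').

C = [0, 7/74, 15/74, 17/74, 13/37, 33/74, 41/74, 49/74, 55/74, 59/74, 65/74, 1]
j=0 picked index 1: u0 ∈ [0, 7/74)
j=1 picked index 2: u0 ∈ [5/444, 53/444)
j=2 picked index 2: u0 ∈ [-8/111, 4/111)
j=3 picked index 4: u0 ∈ [-3/148, 15/148)
j=4 picked index 4: u0 ∈ [-23/222, 2/111)
j=5 picked index 5: u0 ∈ [-29/444, 13/444)
j=6 picked index 6: u0 ∈ [-2/37, 2/37)
j=7 picked index 7: u0 ∈ [-13/444, 35/444)
j=8 picked index 8: u0 ∈ [-1/222, 17/222)
j=9 picked index 9: u0 ∈ [-1/148, 7/148)
j=10 picked index 10: u0 ∈ [-4/111, 5/111)
j=11 picked index 11: u0 ∈ [-17/444, 1/12)
intersection: [5/444, 2/111)

5/444 2/111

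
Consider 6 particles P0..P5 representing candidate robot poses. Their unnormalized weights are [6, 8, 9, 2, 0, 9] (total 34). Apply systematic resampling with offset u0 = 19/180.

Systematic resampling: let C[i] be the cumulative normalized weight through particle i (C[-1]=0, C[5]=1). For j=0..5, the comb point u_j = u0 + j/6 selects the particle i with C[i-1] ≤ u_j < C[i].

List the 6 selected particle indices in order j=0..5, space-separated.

0 1 2 2 5 5

C = [3/17, 7/17, 23/34, 25/34, 25/34, 1]
j=0: u_0=19/180 ∈ [0, 3/17) → index 0
j=1: u_1=49/180 ∈ [3/17, 7/17) → index 1
j=2: u_2=79/180 ∈ [7/17, 23/34) → index 2
j=3: u_3=109/180 ∈ [7/17, 23/34) → index 2
j=4: u_4=139/180 ∈ [25/34, 1) → index 5
j=5: u_5=169/180 ∈ [25/34, 1) → index 5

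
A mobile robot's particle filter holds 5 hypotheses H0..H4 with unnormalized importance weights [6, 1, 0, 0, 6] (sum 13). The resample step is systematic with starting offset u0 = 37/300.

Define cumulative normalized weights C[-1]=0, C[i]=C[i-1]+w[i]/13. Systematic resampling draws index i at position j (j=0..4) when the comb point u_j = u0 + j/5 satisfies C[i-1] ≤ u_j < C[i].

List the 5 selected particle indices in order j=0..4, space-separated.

0 0 1 4 4

C = [6/13, 7/13, 7/13, 7/13, 1]
j=0: u_0=37/300 ∈ [0, 6/13) → index 0
j=1: u_1=97/300 ∈ [0, 6/13) → index 0
j=2: u_2=157/300 ∈ [6/13, 7/13) → index 1
j=3: u_3=217/300 ∈ [7/13, 1) → index 4
j=4: u_4=277/300 ∈ [7/13, 1) → index 4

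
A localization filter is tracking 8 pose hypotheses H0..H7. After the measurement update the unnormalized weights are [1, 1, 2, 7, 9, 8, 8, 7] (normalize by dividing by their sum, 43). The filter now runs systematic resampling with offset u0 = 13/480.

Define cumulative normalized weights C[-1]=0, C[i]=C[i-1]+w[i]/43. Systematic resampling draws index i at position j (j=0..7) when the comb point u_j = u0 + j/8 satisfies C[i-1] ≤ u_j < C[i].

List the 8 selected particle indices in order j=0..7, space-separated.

C = [1/43, 2/43, 4/43, 11/43, 20/43, 28/43, 36/43, 1]
j=0: u_0=13/480 ∈ [1/43, 2/43) → index 1
j=1: u_1=73/480 ∈ [4/43, 11/43) → index 3
j=2: u_2=133/480 ∈ [11/43, 20/43) → index 4
j=3: u_3=193/480 ∈ [11/43, 20/43) → index 4
j=4: u_4=253/480 ∈ [20/43, 28/43) → index 5
j=5: u_5=313/480 ∈ [28/43, 36/43) → index 6
j=6: u_6=373/480 ∈ [28/43, 36/43) → index 6
j=7: u_7=433/480 ∈ [36/43, 1) → index 7

1 3 4 4 5 6 6 7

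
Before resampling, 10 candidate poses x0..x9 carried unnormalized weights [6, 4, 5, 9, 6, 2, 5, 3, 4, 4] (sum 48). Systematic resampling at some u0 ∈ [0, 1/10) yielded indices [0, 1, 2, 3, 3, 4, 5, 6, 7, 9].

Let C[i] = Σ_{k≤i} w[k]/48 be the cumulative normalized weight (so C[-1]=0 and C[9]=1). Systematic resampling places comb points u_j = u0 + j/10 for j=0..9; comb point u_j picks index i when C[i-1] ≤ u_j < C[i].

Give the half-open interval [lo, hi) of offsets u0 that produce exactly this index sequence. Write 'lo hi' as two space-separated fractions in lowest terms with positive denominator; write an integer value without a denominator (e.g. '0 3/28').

1/40 1/30

C = [1/8, 5/24, 5/16, 1/2, 5/8, 2/3, 37/48, 5/6, 11/12, 1]
j=0 picked index 0: u0 ∈ [0, 1/8)
j=1 picked index 1: u0 ∈ [1/40, 13/120)
j=2 picked index 2: u0 ∈ [1/120, 9/80)
j=3 picked index 3: u0 ∈ [1/80, 1/5)
j=4 picked index 3: u0 ∈ [-7/80, 1/10)
j=5 picked index 4: u0 ∈ [0, 1/8)
j=6 picked index 5: u0 ∈ [1/40, 1/15)
j=7 picked index 6: u0 ∈ [-1/30, 17/240)
j=8 picked index 7: u0 ∈ [-7/240, 1/30)
j=9 picked index 9: u0 ∈ [1/60, 1/10)
intersection: [1/40, 1/30)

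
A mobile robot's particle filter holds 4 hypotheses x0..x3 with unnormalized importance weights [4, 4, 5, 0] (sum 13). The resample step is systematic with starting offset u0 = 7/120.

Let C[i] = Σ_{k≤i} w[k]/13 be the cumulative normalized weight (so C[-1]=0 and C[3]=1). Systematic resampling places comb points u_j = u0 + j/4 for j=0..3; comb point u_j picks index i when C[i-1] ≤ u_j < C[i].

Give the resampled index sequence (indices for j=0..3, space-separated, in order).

0 1 1 2

C = [4/13, 8/13, 1, 1]
j=0: u_0=7/120 ∈ [0, 4/13) → index 0
j=1: u_1=37/120 ∈ [4/13, 8/13) → index 1
j=2: u_2=67/120 ∈ [4/13, 8/13) → index 1
j=3: u_3=97/120 ∈ [8/13, 1) → index 2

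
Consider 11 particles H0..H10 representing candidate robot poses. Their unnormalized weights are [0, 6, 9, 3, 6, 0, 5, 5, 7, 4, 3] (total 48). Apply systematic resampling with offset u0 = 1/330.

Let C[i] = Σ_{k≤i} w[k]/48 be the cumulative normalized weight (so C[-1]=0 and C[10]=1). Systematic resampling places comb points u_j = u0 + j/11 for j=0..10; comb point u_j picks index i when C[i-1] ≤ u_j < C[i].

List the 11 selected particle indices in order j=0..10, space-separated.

1 1 2 2 3 4 6 7 8 8 9

C = [0, 1/8, 5/16, 3/8, 1/2, 1/2, 29/48, 17/24, 41/48, 15/16, 1]
j=0: u_0=1/330 ∈ [0, 1/8) → index 1
j=1: u_1=31/330 ∈ [0, 1/8) → index 1
j=2: u_2=61/330 ∈ [1/8, 5/16) → index 2
j=3: u_3=91/330 ∈ [1/8, 5/16) → index 2
j=4: u_4=11/30 ∈ [5/16, 3/8) → index 3
j=5: u_5=151/330 ∈ [3/8, 1/2) → index 4
j=6: u_6=181/330 ∈ [1/2, 29/48) → index 6
j=7: u_7=211/330 ∈ [29/48, 17/24) → index 7
j=8: u_8=241/330 ∈ [17/24, 41/48) → index 8
j=9: u_9=271/330 ∈ [17/24, 41/48) → index 8
j=10: u_10=301/330 ∈ [41/48, 15/16) → index 9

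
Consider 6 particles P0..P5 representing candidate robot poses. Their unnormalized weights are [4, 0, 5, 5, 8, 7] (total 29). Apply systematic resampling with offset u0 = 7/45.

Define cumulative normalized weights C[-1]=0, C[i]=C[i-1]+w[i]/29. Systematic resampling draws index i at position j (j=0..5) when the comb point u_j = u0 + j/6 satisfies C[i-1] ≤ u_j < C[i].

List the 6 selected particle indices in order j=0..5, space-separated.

C = [4/29, 4/29, 9/29, 14/29, 22/29, 1]
j=0: u_0=7/45 ∈ [4/29, 9/29) → index 2
j=1: u_1=29/90 ∈ [9/29, 14/29) → index 3
j=2: u_2=22/45 ∈ [14/29, 22/29) → index 4
j=3: u_3=59/90 ∈ [14/29, 22/29) → index 4
j=4: u_4=37/45 ∈ [22/29, 1) → index 5
j=5: u_5=89/90 ∈ [22/29, 1) → index 5

2 3 4 4 5 5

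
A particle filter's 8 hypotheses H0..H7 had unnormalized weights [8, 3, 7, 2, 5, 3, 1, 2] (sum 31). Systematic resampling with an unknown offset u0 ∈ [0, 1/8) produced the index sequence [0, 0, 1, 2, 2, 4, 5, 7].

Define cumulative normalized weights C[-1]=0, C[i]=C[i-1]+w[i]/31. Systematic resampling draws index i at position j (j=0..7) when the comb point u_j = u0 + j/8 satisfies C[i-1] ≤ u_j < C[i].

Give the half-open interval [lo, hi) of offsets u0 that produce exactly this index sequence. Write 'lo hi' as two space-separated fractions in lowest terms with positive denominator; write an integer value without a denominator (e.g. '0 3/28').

15/248 5/62

C = [8/31, 11/31, 18/31, 20/31, 25/31, 28/31, 29/31, 1]
j=0 picked index 0: u0 ∈ [0, 8/31)
j=1 picked index 0: u0 ∈ [-1/8, 33/248)
j=2 picked index 1: u0 ∈ [1/124, 13/124)
j=3 picked index 2: u0 ∈ [-5/248, 51/248)
j=4 picked index 2: u0 ∈ [-9/62, 5/62)
j=5 picked index 4: u0 ∈ [5/248, 45/248)
j=6 picked index 5: u0 ∈ [7/124, 19/124)
j=7 picked index 7: u0 ∈ [15/248, 1/8)
intersection: [15/248, 5/62)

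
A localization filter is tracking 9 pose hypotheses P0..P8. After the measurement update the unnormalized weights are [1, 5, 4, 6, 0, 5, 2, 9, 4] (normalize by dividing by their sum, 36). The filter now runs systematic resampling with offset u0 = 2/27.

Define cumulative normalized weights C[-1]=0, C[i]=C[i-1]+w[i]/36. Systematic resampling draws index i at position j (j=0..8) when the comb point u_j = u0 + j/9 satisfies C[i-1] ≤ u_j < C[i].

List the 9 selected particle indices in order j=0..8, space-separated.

C = [1/36, 1/6, 5/18, 4/9, 4/9, 7/12, 23/36, 8/9, 1]
j=0: u_0=2/27 ∈ [1/36, 1/6) → index 1
j=1: u_1=5/27 ∈ [1/6, 5/18) → index 2
j=2: u_2=8/27 ∈ [5/18, 4/9) → index 3
j=3: u_3=11/27 ∈ [5/18, 4/9) → index 3
j=4: u_4=14/27 ∈ [4/9, 7/12) → index 5
j=5: u_5=17/27 ∈ [7/12, 23/36) → index 6
j=6: u_6=20/27 ∈ [23/36, 8/9) → index 7
j=7: u_7=23/27 ∈ [23/36, 8/9) → index 7
j=8: u_8=26/27 ∈ [8/9, 1) → index 8

1 2 3 3 5 6 7 7 8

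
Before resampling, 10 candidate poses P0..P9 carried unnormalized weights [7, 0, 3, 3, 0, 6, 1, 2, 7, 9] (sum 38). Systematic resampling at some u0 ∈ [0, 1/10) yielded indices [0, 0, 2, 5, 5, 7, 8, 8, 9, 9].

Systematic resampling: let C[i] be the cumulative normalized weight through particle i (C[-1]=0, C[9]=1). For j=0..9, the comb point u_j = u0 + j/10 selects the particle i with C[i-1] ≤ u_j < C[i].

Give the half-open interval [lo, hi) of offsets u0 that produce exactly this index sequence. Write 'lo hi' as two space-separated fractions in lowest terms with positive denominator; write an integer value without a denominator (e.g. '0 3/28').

4/95 6/95

C = [7/38, 7/38, 5/19, 13/38, 13/38, 1/2, 10/19, 11/19, 29/38, 1]
j=0 picked index 0: u0 ∈ [0, 7/38)
j=1 picked index 0: u0 ∈ [-1/10, 8/95)
j=2 picked index 2: u0 ∈ [-3/190, 6/95)
j=3 picked index 5: u0 ∈ [4/95, 1/5)
j=4 picked index 5: u0 ∈ [-11/190, 1/10)
j=5 picked index 7: u0 ∈ [1/38, 3/38)
j=6 picked index 8: u0 ∈ [-2/95, 31/190)
j=7 picked index 8: u0 ∈ [-23/190, 6/95)
j=8 picked index 9: u0 ∈ [-7/190, 1/5)
j=9 picked index 9: u0 ∈ [-13/95, 1/10)
intersection: [4/95, 6/95)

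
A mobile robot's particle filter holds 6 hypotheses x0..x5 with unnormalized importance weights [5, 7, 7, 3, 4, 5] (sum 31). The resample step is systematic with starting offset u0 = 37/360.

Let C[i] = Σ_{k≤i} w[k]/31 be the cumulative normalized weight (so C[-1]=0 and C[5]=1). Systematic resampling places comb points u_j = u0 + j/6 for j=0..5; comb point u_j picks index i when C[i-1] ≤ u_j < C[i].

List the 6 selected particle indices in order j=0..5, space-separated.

0 1 2 2 4 5

C = [5/31, 12/31, 19/31, 22/31, 26/31, 1]
j=0: u_0=37/360 ∈ [0, 5/31) → index 0
j=1: u_1=97/360 ∈ [5/31, 12/31) → index 1
j=2: u_2=157/360 ∈ [12/31, 19/31) → index 2
j=3: u_3=217/360 ∈ [12/31, 19/31) → index 2
j=4: u_4=277/360 ∈ [22/31, 26/31) → index 4
j=5: u_5=337/360 ∈ [26/31, 1) → index 5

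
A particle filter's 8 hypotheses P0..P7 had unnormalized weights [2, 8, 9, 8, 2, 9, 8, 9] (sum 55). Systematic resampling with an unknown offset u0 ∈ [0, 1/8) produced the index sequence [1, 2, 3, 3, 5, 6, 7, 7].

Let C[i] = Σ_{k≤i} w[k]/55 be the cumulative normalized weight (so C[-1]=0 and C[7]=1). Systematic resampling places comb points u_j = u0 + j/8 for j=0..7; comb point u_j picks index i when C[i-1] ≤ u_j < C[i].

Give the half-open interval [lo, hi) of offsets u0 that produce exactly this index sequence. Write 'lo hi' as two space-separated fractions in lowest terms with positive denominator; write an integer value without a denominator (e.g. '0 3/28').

21/220 51/440

C = [2/55, 2/11, 19/55, 27/55, 29/55, 38/55, 46/55, 1]
j=0 picked index 1: u0 ∈ [2/55, 2/11)
j=1 picked index 2: u0 ∈ [5/88, 97/440)
j=2 picked index 3: u0 ∈ [21/220, 53/220)
j=3 picked index 3: u0 ∈ [-13/440, 51/440)
j=4 picked index 5: u0 ∈ [3/110, 21/110)
j=5 picked index 6: u0 ∈ [29/440, 93/440)
j=6 picked index 7: u0 ∈ [19/220, 1/4)
j=7 picked index 7: u0 ∈ [-17/440, 1/8)
intersection: [21/220, 51/440)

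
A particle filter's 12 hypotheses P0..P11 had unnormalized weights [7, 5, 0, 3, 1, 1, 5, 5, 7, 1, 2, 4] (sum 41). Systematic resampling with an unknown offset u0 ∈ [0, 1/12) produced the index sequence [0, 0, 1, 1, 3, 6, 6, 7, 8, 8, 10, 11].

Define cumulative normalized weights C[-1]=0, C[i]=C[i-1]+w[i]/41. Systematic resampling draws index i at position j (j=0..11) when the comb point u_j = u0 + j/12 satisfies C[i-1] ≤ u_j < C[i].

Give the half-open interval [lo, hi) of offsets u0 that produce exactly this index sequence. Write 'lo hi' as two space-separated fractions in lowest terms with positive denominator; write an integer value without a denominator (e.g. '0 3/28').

C = [7/41, 12/41, 12/41, 15/41, 16/41, 17/41, 22/41, 27/41, 34/41, 35/41, 37/41, 1]
j=0 picked index 0: u0 ∈ [0, 7/41)
j=1 picked index 0: u0 ∈ [-1/12, 43/492)
j=2 picked index 1: u0 ∈ [1/246, 31/246)
j=3 picked index 1: u0 ∈ [-13/164, 7/164)
j=4 picked index 3: u0 ∈ [-5/123, 4/123)
j=5 picked index 6: u0 ∈ [-1/492, 59/492)
j=6 picked index 6: u0 ∈ [-7/82, 3/82)
j=7 picked index 7: u0 ∈ [-23/492, 37/492)
j=8 picked index 8: u0 ∈ [-1/123, 20/123)
j=9 picked index 8: u0 ∈ [-15/164, 13/164)
j=10 picked index 10: u0 ∈ [5/246, 17/246)
j=11 picked index 11: u0 ∈ [-7/492, 1/12)
intersection: [5/246, 4/123)

5/246 4/123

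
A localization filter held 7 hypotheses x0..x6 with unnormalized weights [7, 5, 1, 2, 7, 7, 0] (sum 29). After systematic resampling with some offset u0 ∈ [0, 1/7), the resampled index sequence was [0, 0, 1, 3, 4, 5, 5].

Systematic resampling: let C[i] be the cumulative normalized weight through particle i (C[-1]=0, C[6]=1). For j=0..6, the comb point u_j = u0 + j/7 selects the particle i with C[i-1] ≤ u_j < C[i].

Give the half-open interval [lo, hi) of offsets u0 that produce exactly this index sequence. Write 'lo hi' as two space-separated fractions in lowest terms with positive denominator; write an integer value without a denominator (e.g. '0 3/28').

C = [7/29, 12/29, 13/29, 15/29, 22/29, 1, 1]
j=0 picked index 0: u0 ∈ [0, 7/29)
j=1 picked index 0: u0 ∈ [-1/7, 20/203)
j=2 picked index 1: u0 ∈ [-9/203, 26/203)
j=3 picked index 3: u0 ∈ [4/203, 18/203)
j=4 picked index 4: u0 ∈ [-11/203, 38/203)
j=5 picked index 5: u0 ∈ [9/203, 2/7)
j=6 picked index 5: u0 ∈ [-20/203, 1/7)
intersection: [9/203, 18/203)

9/203 18/203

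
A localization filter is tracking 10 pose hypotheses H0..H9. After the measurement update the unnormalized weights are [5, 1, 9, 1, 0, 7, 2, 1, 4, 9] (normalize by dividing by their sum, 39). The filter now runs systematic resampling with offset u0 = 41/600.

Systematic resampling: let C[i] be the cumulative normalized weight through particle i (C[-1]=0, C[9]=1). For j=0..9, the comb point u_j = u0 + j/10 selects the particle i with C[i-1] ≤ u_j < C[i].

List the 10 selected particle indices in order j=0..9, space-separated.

C = [5/39, 2/13, 5/13, 16/39, 16/39, 23/39, 25/39, 2/3, 10/13, 1]
j=0: u_0=41/600 ∈ [0, 5/39) → index 0
j=1: u_1=101/600 ∈ [2/13, 5/13) → index 2
j=2: u_2=161/600 ∈ [2/13, 5/13) → index 2
j=3: u_3=221/600 ∈ [2/13, 5/13) → index 2
j=4: u_4=281/600 ∈ [16/39, 23/39) → index 5
j=5: u_5=341/600 ∈ [16/39, 23/39) → index 5
j=6: u_6=401/600 ∈ [2/3, 10/13) → index 8
j=7: u_7=461/600 ∈ [2/3, 10/13) → index 8
j=8: u_8=521/600 ∈ [10/13, 1) → index 9
j=9: u_9=581/600 ∈ [10/13, 1) → index 9

0 2 2 2 5 5 8 8 9 9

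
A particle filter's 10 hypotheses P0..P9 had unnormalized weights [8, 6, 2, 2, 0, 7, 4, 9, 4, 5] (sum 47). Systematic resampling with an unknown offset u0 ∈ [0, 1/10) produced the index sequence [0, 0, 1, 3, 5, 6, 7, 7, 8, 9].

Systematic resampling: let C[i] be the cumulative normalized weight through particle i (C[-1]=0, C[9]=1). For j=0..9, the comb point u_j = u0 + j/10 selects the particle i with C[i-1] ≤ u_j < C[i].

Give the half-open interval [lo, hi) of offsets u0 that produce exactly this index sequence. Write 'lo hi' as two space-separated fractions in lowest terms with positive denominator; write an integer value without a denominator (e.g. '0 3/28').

19/470 33/470

C = [8/47, 14/47, 16/47, 18/47, 18/47, 25/47, 29/47, 38/47, 42/47, 1]
j=0 picked index 0: u0 ∈ [0, 8/47)
j=1 picked index 0: u0 ∈ [-1/10, 33/470)
j=2 picked index 1: u0 ∈ [-7/235, 23/235)
j=3 picked index 3: u0 ∈ [19/470, 39/470)
j=4 picked index 5: u0 ∈ [-4/235, 31/235)
j=5 picked index 6: u0 ∈ [3/94, 11/94)
j=6 picked index 7: u0 ∈ [4/235, 49/235)
j=7 picked index 7: u0 ∈ [-39/470, 51/470)
j=8 picked index 8: u0 ∈ [2/235, 22/235)
j=9 picked index 9: u0 ∈ [-3/470, 1/10)
intersection: [19/470, 33/470)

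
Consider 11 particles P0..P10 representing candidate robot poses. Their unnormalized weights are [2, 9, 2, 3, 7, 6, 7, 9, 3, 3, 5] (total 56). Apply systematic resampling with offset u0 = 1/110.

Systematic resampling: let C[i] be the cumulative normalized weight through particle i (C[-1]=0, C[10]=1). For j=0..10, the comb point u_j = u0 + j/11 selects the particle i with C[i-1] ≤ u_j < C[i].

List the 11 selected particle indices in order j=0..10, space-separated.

0 1 1 3 4 5 6 7 7 8 10

C = [1/28, 11/56, 13/56, 2/7, 23/56, 29/56, 9/14, 45/56, 6/7, 51/56, 1]
j=0: u_0=1/110 ∈ [0, 1/28) → index 0
j=1: u_1=1/10 ∈ [1/28, 11/56) → index 1
j=2: u_2=21/110 ∈ [1/28, 11/56) → index 1
j=3: u_3=31/110 ∈ [13/56, 2/7) → index 3
j=4: u_4=41/110 ∈ [2/7, 23/56) → index 4
j=5: u_5=51/110 ∈ [23/56, 29/56) → index 5
j=6: u_6=61/110 ∈ [29/56, 9/14) → index 6
j=7: u_7=71/110 ∈ [9/14, 45/56) → index 7
j=8: u_8=81/110 ∈ [9/14, 45/56) → index 7
j=9: u_9=91/110 ∈ [45/56, 6/7) → index 8
j=10: u_10=101/110 ∈ [51/56, 1) → index 10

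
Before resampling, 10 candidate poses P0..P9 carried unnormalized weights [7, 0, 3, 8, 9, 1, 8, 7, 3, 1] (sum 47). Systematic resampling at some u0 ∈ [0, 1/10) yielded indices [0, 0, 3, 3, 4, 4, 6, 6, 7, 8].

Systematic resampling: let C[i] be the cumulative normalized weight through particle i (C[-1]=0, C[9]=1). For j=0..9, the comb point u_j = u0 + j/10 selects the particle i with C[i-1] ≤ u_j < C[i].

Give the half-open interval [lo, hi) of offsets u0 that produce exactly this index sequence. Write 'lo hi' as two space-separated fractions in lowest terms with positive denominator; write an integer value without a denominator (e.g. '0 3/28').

7/470 23/470

C = [7/47, 7/47, 10/47, 18/47, 27/47, 28/47, 36/47, 43/47, 46/47, 1]
j=0 picked index 0: u0 ∈ [0, 7/47)
j=1 picked index 0: u0 ∈ [-1/10, 23/470)
j=2 picked index 3: u0 ∈ [3/235, 43/235)
j=3 picked index 3: u0 ∈ [-41/470, 39/470)
j=4 picked index 4: u0 ∈ [-4/235, 41/235)
j=5 picked index 4: u0 ∈ [-11/94, 7/94)
j=6 picked index 6: u0 ∈ [-1/235, 39/235)
j=7 picked index 6: u0 ∈ [-49/470, 31/470)
j=8 picked index 7: u0 ∈ [-8/235, 27/235)
j=9 picked index 8: u0 ∈ [7/470, 37/470)
intersection: [7/470, 23/470)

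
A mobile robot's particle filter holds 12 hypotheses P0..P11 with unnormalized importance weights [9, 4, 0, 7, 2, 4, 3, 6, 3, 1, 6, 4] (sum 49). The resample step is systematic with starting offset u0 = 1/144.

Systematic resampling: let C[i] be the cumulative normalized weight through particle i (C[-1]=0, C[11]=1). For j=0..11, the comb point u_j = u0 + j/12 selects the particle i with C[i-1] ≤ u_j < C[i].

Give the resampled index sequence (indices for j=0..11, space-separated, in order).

C = [9/49, 13/49, 13/49, 20/49, 22/49, 26/49, 29/49, 5/7, 38/49, 39/49, 45/49, 1]
j=0: u_0=1/144 ∈ [0, 9/49) → index 0
j=1: u_1=13/144 ∈ [0, 9/49) → index 0
j=2: u_2=25/144 ∈ [0, 9/49) → index 0
j=3: u_3=37/144 ∈ [9/49, 13/49) → index 1
j=4: u_4=49/144 ∈ [13/49, 20/49) → index 3
j=5: u_5=61/144 ∈ [20/49, 22/49) → index 4
j=6: u_6=73/144 ∈ [22/49, 26/49) → index 5
j=7: u_7=85/144 ∈ [26/49, 29/49) → index 6
j=8: u_8=97/144 ∈ [29/49, 5/7) → index 7
j=9: u_9=109/144 ∈ [5/7, 38/49) → index 8
j=10: u_10=121/144 ∈ [39/49, 45/49) → index 10
j=11: u_11=133/144 ∈ [45/49, 1) → index 11

0 0 0 1 3 4 5 6 7 8 10 11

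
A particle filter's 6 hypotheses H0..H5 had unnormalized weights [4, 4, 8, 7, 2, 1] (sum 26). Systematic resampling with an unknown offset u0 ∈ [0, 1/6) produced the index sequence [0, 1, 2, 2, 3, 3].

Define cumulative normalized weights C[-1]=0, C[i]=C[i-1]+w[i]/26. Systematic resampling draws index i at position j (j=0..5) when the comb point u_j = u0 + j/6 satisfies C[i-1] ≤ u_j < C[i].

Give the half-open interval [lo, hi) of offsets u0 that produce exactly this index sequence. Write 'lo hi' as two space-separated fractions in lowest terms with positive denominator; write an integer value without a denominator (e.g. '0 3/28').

0 2/39

C = [2/13, 4/13, 8/13, 23/26, 25/26, 1]
j=0 picked index 0: u0 ∈ [0, 2/13)
j=1 picked index 1: u0 ∈ [-1/78, 11/78)
j=2 picked index 2: u0 ∈ [-1/39, 11/39)
j=3 picked index 2: u0 ∈ [-5/26, 3/26)
j=4 picked index 3: u0 ∈ [-2/39, 17/78)
j=5 picked index 3: u0 ∈ [-17/78, 2/39)
intersection: [0, 2/39)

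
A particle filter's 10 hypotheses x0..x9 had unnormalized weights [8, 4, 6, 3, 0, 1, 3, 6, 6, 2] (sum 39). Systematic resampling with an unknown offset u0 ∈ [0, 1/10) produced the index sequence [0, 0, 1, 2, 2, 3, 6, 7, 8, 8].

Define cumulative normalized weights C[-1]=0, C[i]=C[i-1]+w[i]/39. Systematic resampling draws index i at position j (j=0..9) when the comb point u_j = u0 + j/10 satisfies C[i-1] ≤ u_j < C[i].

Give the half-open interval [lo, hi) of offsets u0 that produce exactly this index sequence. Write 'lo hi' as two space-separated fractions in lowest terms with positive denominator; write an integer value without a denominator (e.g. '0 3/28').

C = [8/39, 4/13, 6/13, 7/13, 7/13, 22/39, 25/39, 31/39, 37/39, 1]
j=0 picked index 0: u0 ∈ [0, 8/39)
j=1 picked index 0: u0 ∈ [-1/10, 41/390)
j=2 picked index 1: u0 ∈ [1/195, 7/65)
j=3 picked index 2: u0 ∈ [1/130, 21/130)
j=4 picked index 2: u0 ∈ [-6/65, 4/65)
j=5 picked index 3: u0 ∈ [-1/26, 1/26)
j=6 picked index 6: u0 ∈ [-7/195, 8/195)
j=7 picked index 7: u0 ∈ [-23/390, 37/390)
j=8 picked index 8: u0 ∈ [-1/195, 29/195)
j=9 picked index 8: u0 ∈ [-41/390, 19/390)
intersection: [1/130, 1/26)

1/130 1/26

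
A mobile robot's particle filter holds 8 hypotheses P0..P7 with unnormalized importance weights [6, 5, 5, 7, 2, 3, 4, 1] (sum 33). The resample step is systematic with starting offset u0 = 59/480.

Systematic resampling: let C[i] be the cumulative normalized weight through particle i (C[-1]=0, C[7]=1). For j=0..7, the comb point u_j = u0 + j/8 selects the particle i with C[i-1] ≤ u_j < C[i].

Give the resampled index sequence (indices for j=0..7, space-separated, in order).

C = [2/11, 1/3, 16/33, 23/33, 25/33, 28/33, 32/33, 1]
j=0: u_0=59/480 ∈ [0, 2/11) → index 0
j=1: u_1=119/480 ∈ [2/11, 1/3) → index 1
j=2: u_2=179/480 ∈ [1/3, 16/33) → index 2
j=3: u_3=239/480 ∈ [16/33, 23/33) → index 3
j=4: u_4=299/480 ∈ [16/33, 23/33) → index 3
j=5: u_5=359/480 ∈ [23/33, 25/33) → index 4
j=6: u_6=419/480 ∈ [28/33, 32/33) → index 6
j=7: u_7=479/480 ∈ [32/33, 1) → index 7

0 1 2 3 3 4 6 7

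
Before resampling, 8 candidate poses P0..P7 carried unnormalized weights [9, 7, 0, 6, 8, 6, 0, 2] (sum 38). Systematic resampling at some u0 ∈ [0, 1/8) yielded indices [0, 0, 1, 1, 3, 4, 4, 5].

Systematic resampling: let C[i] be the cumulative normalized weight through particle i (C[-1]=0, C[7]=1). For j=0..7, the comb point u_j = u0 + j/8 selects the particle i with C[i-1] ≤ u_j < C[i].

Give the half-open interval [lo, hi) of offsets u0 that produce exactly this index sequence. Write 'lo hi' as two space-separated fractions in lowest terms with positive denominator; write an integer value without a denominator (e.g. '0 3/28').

0 3/76

C = [9/38, 8/19, 8/19, 11/19, 15/19, 18/19, 18/19, 1]
j=0 picked index 0: u0 ∈ [0, 9/38)
j=1 picked index 0: u0 ∈ [-1/8, 17/152)
j=2 picked index 1: u0 ∈ [-1/76, 13/76)
j=3 picked index 1: u0 ∈ [-21/152, 7/152)
j=4 picked index 3: u0 ∈ [-3/38, 3/38)
j=5 picked index 4: u0 ∈ [-7/152, 25/152)
j=6 picked index 4: u0 ∈ [-13/76, 3/76)
j=7 picked index 5: u0 ∈ [-13/152, 11/152)
intersection: [0, 3/76)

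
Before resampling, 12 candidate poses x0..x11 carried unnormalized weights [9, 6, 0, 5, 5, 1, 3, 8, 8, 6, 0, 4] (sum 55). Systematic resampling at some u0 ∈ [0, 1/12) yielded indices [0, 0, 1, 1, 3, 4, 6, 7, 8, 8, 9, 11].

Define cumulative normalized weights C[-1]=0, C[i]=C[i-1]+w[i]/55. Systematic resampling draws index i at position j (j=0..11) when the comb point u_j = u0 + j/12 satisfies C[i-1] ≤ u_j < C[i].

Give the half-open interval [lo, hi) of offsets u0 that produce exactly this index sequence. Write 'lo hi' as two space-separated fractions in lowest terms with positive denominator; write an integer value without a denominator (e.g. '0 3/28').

7/660 1/44

C = [9/55, 3/11, 3/11, 4/11, 5/11, 26/55, 29/55, 37/55, 9/11, 51/55, 51/55, 1]
j=0 picked index 0: u0 ∈ [0, 9/55)
j=1 picked index 0: u0 ∈ [-1/12, 53/660)
j=2 picked index 1: u0 ∈ [-1/330, 7/66)
j=3 picked index 1: u0 ∈ [-19/220, 1/44)
j=4 picked index 3: u0 ∈ [-2/33, 1/33)
j=5 picked index 4: u0 ∈ [-7/132, 5/132)
j=6 picked index 6: u0 ∈ [-3/110, 3/110)
j=7 picked index 7: u0 ∈ [-37/660, 59/660)
j=8 picked index 8: u0 ∈ [1/165, 5/33)
j=9 picked index 8: u0 ∈ [-17/220, 3/44)
j=10 picked index 9: u0 ∈ [-1/66, 31/330)
j=11 picked index 11: u0 ∈ [7/660, 1/12)
intersection: [7/660, 1/44)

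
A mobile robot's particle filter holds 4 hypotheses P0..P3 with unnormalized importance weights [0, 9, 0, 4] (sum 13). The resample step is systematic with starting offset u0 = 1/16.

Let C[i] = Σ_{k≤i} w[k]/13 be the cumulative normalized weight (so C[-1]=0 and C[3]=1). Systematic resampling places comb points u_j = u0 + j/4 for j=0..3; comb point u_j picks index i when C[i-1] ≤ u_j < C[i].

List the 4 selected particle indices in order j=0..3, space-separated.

1 1 1 3

C = [0, 9/13, 9/13, 1]
j=0: u_0=1/16 ∈ [0, 9/13) → index 1
j=1: u_1=5/16 ∈ [0, 9/13) → index 1
j=2: u_2=9/16 ∈ [0, 9/13) → index 1
j=3: u_3=13/16 ∈ [9/13, 1) → index 3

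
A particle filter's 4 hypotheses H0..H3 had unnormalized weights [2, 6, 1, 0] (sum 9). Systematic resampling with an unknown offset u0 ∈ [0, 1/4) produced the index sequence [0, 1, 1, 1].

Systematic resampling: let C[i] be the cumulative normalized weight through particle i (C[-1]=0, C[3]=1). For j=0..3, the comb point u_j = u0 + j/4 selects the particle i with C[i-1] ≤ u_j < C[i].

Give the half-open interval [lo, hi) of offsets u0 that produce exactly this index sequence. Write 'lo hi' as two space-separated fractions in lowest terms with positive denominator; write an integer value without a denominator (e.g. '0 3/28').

C = [2/9, 8/9, 1, 1]
j=0 picked index 0: u0 ∈ [0, 2/9)
j=1 picked index 1: u0 ∈ [-1/36, 23/36)
j=2 picked index 1: u0 ∈ [-5/18, 7/18)
j=3 picked index 1: u0 ∈ [-19/36, 5/36)
intersection: [0, 5/36)

0 5/36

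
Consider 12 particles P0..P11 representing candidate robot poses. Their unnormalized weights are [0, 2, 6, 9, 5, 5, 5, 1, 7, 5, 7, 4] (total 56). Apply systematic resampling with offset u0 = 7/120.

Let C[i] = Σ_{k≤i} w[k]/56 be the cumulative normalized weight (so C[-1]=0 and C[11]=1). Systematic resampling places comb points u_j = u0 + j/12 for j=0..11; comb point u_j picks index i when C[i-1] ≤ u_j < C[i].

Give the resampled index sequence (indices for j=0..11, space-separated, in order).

C = [0, 1/28, 1/7, 17/56, 11/28, 27/56, 4/7, 33/56, 5/7, 45/56, 13/14, 1]
j=0: u_0=7/120 ∈ [1/28, 1/7) → index 2
j=1: u_1=17/120 ∈ [1/28, 1/7) → index 2
j=2: u_2=9/40 ∈ [1/7, 17/56) → index 3
j=3: u_3=37/120 ∈ [17/56, 11/28) → index 4
j=4: u_4=47/120 ∈ [17/56, 11/28) → index 4
j=5: u_5=19/40 ∈ [11/28, 27/56) → index 5
j=6: u_6=67/120 ∈ [27/56, 4/7) → index 6
j=7: u_7=77/120 ∈ [33/56, 5/7) → index 8
j=8: u_8=29/40 ∈ [5/7, 45/56) → index 9
j=9: u_9=97/120 ∈ [45/56, 13/14) → index 10
j=10: u_10=107/120 ∈ [45/56, 13/14) → index 10
j=11: u_11=39/40 ∈ [13/14, 1) → index 11

2 2 3 4 4 5 6 8 9 10 10 11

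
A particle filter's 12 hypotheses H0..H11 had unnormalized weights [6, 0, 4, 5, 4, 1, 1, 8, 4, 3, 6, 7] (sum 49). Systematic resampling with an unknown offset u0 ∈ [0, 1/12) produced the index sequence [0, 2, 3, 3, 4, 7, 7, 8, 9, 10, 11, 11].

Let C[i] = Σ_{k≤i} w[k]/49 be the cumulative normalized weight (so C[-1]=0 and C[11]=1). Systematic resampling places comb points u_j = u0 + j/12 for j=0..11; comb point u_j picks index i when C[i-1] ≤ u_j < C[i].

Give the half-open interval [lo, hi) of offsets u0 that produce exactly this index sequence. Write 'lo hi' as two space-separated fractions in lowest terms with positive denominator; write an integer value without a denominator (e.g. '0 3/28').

23/588 8/147

C = [6/49, 6/49, 10/49, 15/49, 19/49, 20/49, 3/7, 29/49, 33/49, 36/49, 6/7, 1]
j=0 picked index 0: u0 ∈ [0, 6/49)
j=1 picked index 2: u0 ∈ [23/588, 71/588)
j=2 picked index 3: u0 ∈ [11/294, 41/294)
j=3 picked index 3: u0 ∈ [-9/196, 11/196)
j=4 picked index 4: u0 ∈ [-4/147, 8/147)
j=5 picked index 7: u0 ∈ [1/84, 103/588)
j=6 picked index 7: u0 ∈ [-1/14, 9/98)
j=7 picked index 8: u0 ∈ [5/588, 53/588)
j=8 picked index 9: u0 ∈ [1/147, 10/147)
j=9 picked index 10: u0 ∈ [-3/196, 3/28)
j=10 picked index 11: u0 ∈ [1/42, 1/6)
j=11 picked index 11: u0 ∈ [-5/84, 1/12)
intersection: [23/588, 8/147)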